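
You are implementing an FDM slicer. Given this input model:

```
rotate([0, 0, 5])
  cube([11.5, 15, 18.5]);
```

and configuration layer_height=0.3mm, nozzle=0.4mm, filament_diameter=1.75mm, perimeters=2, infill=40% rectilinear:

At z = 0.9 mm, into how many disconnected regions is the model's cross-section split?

1

At z = 0.9 mm: the 11.5×15 cube contributes its full rectangle; (rotated 5° about Z; rotation is an isometry so areas/perimeters/island counts are preserved). The result has 1 disconnected region.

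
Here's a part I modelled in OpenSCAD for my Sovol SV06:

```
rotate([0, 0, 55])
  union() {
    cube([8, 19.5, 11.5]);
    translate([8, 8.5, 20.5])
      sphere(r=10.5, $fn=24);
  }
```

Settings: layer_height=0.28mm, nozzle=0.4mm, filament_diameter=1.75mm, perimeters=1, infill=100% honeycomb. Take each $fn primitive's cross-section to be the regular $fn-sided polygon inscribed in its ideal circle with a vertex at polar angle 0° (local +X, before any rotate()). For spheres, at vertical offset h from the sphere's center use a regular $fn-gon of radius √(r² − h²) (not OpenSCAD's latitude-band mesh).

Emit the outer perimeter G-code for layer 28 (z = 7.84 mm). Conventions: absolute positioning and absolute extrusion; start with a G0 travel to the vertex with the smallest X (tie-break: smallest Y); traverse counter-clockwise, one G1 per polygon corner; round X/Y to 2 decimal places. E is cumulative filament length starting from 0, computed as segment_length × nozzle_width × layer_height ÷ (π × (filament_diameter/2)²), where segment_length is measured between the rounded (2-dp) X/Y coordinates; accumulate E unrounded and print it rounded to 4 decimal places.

At z = 7.84 mm: the cube (footprint 8×19.5) is included at this height; the sphere at (8, 8.5) does not reach this height (|z−center|=12.660 > r=10.5); Combining (union): only the 8×19.5 cube is present, so the union is just that shape — 1 connected region; (rotated 55° about Z; rotation is an isometry so areas/perimeters/island counts are preserved). The outline is a single polygon with 4 vertices. Extrusion per mm of travel: 0.4 × 0.28 / (π × 0.875²) = 0.046564. Accumulating E over each segment gives final E = 2.5610.

G0 X-15.97 Y11.18 Z7.84
G1 X0.00 Y0.00 E0.9077
G1 X4.59 Y6.55 E1.2802
G1 X-11.38 Y17.74 E2.1882
G1 X-15.97 Y11.18 E2.5610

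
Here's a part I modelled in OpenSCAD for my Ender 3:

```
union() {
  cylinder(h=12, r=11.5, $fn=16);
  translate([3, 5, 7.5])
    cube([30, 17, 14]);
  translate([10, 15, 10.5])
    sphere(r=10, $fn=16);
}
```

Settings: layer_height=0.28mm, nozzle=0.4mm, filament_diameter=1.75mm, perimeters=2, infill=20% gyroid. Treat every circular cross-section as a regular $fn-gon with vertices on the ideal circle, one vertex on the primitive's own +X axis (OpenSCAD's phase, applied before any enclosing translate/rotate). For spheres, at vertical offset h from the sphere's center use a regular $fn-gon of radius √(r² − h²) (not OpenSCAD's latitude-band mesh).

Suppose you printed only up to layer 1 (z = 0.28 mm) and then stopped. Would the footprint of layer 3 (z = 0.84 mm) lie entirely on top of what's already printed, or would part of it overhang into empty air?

part overhangs

Compare the two slices. At z = 0.28: the r=11.5 cylinder contributes a regular 16-gon of circumradius 11.5 (area = (16/2)·11.500²·sin(360°/16) = 404.88 mm²); the cube at (3, 5) does not reach this height (z outside [7.5, 21.5]); the sphere at (10, 15) is not intersected at this z (|z−center|=10.220 > r=10); Combining (union): only the r=11.5 cylinder is present, so the union is just that shape — area = 404.88 mm². At z = 0.84: the cylinder: section is a regular 16-gon, circumradius r=11.5 (area = (16/2)·11.500²·sin(360°/16) = 404.88 mm²); the cube at (3, 5) is absent (z outside [7.5, 21.5]); the r=10 sphere at (10, 15) contributes a regular 16-gon of circumradius √(10²−9.66²) = 2.585 (area = (16/2)·2.585²·sin(360°/16) = 20.46 mm²); Taking the union: the 2 present regions are separate (no shared area or edge), so areas and boundary lengths simply add and each stays a separate island — area = 425.34 mm². Checking containment: at z = 0.84 the cross-section extends beyond the z = 0.28 cross-section by about 20.46 mm².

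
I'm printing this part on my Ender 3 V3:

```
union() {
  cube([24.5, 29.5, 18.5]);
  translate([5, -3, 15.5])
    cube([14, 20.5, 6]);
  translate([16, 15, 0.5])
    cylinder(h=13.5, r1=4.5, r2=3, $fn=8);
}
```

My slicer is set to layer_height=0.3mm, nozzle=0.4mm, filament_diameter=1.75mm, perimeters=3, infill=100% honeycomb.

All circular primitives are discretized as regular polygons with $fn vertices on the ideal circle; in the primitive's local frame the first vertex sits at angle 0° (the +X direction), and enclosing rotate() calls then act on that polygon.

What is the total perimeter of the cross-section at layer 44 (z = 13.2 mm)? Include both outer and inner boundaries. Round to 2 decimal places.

108.00 mm

At z = 13.2 mm: the 24.5×29.5 cube contributes its full rectangle (perimeter 108.00 mm); the cube at (5, -3) is absent (z outside [15.5, 21.5]); the cone at (16, 15) (r1=4.5→r2=3) has section circumradius 3.089 here — a regular 8-gon (perimeter = 2·8·3.089·sin(180°/8) = 18.91 mm); Merging all regions: the cone at (16, 15) lies entirely inside the 24.5×29.5 cube, so the union is just the 24.5×29.5 cube — boundary = 108.00 mm. Overall, the cross-section is a single solid region. Total boundary length (outer) = 108.00 mm.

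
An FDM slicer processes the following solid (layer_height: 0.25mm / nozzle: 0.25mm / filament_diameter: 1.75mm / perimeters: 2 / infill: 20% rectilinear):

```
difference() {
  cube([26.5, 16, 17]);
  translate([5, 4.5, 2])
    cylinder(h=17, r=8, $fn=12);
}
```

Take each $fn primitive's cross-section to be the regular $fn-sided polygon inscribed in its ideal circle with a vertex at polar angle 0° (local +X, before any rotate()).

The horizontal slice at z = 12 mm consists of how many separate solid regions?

1

At z = 12 mm: the 26.5×16 cube contributes its full rectangle; the cylinder at (5, 4.5): section is a regular 12-gon, circumradius r=8; Taking the first minus the rest: starting from the 26.5×16 cube, the r=8 cylinder at (5, 4.5) partially overlaps it — only the 139.98 mm² overlap (of its 192.00 mm²) is removed, clipping the outline — 1 connected region. The result has 1 disconnected region.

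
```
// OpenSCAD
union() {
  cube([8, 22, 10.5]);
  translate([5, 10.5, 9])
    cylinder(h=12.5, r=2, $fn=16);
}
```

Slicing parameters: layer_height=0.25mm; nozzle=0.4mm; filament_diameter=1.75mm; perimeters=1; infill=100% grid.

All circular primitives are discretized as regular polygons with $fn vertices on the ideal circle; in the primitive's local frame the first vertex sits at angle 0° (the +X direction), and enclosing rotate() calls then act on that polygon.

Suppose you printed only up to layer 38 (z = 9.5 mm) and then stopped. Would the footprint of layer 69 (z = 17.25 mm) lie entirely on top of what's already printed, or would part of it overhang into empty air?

Compare the two slices. At z = 9.5: the cube (footprint 8×22) is included at this height (area 176.00 mm²); the cylinder at (5, 10.5): section is a regular 16-gon, circumradius r=2 (area = (16/2)·2.000²·sin(360°/16) = 12.25 mm²); Combining (union): the r=2 cylinder at (5, 10.5) lies entirely inside the 8×22 cube, so the union is just the 8×22 cube — area = 176.00 mm². At z = 17.25: the cube is absent (z outside [0, 10.5]); the cylinder at (5, 10.5): section is a regular 16-gon, circumradius r=2 (area = (16/2)·2.000²·sin(360°/16) = 12.25 mm²); Merging all regions: only the r=2 cylinder at (5, 10.5) is present, so the union is just that shape — area = 12.25 mm². Checking containment: the cross-section at z = 17.25 is a subset of the cross-section at z = 9.5.

entirely on top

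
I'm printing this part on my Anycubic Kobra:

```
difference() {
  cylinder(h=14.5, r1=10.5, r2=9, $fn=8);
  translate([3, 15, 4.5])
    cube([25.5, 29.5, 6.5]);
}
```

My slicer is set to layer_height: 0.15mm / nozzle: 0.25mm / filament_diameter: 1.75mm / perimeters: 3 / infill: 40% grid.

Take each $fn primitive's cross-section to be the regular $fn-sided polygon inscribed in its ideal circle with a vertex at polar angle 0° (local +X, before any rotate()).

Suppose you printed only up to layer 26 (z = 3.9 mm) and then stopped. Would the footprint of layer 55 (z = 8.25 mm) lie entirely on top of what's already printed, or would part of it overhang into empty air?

entirely on top

Compare the two slices. At z = 3.9: the cone contributes a regular 8-gon of circumradius 10.097 (interpolated between r1=10.5 and r2=9 at t=0.269) (area = (8/2)·10.097²·sin(360°/8) = 288.33 mm²); the cube at (3, 15) is absent (z outside [4.5, 11]); Subtracting the remaining from the first: none of the subtracted shapes is present at this height, so the cone is unchanged — area = 288.33 mm². At z = 8.25: the cone (r1=10.5→r2=9) has section circumradius 9.647 here — a regular 8-gon (area = (8/2)·9.647²·sin(360°/8) = 263.20 mm²); the cube at (3, 15) is present — its section is the full 25.5×29.5 rectangle (area 752.25 mm²); Subtracting the remaining from the first: starting from the cone (263.20 mm²), the 25.5×29.5 cube at (3, 15) misses the remaining region (no effect) — area = 263.20 mm². Checking containment: the cross-section at z = 8.25 is a subset of the cross-section at z = 3.9.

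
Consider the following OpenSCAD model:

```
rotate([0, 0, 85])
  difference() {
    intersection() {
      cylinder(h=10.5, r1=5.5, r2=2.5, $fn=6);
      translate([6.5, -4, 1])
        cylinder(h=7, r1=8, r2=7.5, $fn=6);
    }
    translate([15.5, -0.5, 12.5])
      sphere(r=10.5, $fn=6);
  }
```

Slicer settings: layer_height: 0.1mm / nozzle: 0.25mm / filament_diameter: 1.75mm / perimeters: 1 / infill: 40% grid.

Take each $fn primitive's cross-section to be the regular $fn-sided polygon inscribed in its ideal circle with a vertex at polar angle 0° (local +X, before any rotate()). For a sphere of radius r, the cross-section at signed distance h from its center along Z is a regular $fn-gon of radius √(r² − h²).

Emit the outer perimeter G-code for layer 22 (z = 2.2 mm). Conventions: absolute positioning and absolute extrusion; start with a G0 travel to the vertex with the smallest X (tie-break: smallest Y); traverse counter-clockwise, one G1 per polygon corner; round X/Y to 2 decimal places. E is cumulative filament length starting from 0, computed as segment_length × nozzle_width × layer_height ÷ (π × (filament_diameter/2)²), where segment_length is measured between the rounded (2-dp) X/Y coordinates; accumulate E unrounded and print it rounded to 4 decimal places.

At z = 2.2 mm: the cone (r1=5.5→r2=2.5) has section circumradius 4.871 here — a regular 6-gon; the cone at (6.5, -4): at t=0.171 of its height the radius interpolates to r₁+(r₂−r₁)t = 7.914, giving a regular 6-gon of that circumradius; After intersecting: the cone at (6.5, -4) partially overlaps the cone; clipping to the common part keeps 23.39 mm² — 1 connected region; the sphere at (15.5, -0.5): section is a regular 6-gon, circumradius = √(r²−h²) = √(10.5²−10.3²) = 2.040; Subtracting the remaining from the first: starting from that combined region, the r=10.5 sphere at (15.5, -0.5) misses the remaining region (no effect) — 1 connected region; (rotated 85° about Z; rotation is an isometry so areas/perimeters/island counts are preserved). The outline is a single polygon with 6 vertices. Extrusion per mm of travel: 0.25 × 0.1 / (π × 0.875²) = 0.010394. Accumulating E over each segment gives final E = 0.2156.

G0 X-2.62 Y2.78 Z2.20
G1 X3.86 Y-1.76 E0.0822
G1 X4.09 Y-1.65 E0.0849
G1 X4.42 Y2.06 E0.1236
G1 X0.42 Y4.85 E0.1743
G1 X-2.56 Y3.46 E0.2085
G1 X-2.62 Y2.78 E0.2156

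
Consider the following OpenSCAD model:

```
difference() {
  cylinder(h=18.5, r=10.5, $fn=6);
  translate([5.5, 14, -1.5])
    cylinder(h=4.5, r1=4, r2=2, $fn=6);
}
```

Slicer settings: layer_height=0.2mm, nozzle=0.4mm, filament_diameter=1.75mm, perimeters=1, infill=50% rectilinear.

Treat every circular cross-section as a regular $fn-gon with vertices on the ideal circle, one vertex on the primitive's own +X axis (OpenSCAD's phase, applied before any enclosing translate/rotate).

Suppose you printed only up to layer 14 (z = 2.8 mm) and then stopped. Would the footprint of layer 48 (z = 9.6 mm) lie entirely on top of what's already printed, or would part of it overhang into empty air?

entirely on top

Compare the two slices. At z = 2.8: the r=10.5 cylinder gives a regular 6-gon of circumradius 10.5 (constant along its height) (area = (6/2)·10.500²·sin(360°/6) = 286.44 mm²); the cone at (5.5, 14) (r1=4→r2=2) has section circumradius 2.089 here — a regular 6-gon (area = (6/2)·2.089²·sin(360°/6) = 11.34 mm²); After the difference (first − rest): starting from the r=10.5 cylinder (286.44 mm²), the cone at (5.5, 14) misses the remaining region (no effect) — area = 286.44 mm². At z = 9.6: the r=10.5 cylinder contributes a regular 6-gon of circumradius 10.5 (area = (6/2)·10.500²·sin(360°/6) = 286.44 mm²); the cone at (5.5, 14) does not reach this height (z outside [-1.5, 3]); Subtracting the remaining from the first: none of the subtracted shapes is present at this height, so the r=10.5 cylinder is unchanged — area = 286.44 mm². Checking containment: the cross-section at z = 9.6 is a subset of the cross-section at z = 2.8.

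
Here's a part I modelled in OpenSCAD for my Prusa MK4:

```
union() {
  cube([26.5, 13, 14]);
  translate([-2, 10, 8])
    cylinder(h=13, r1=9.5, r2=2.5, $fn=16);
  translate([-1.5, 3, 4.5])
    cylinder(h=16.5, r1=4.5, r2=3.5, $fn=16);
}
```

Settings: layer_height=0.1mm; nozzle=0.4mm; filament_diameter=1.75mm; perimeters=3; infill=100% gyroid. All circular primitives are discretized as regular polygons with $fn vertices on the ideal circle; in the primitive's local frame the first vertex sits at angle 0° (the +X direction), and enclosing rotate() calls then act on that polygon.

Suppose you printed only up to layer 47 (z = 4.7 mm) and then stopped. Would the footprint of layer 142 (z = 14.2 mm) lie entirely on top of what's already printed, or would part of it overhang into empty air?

Compare the two slices. At z = 4.7: the cube (footprint 26.5×13) is included at this height (area 344.50 mm²); the cone at (-2, 10) is not intersected at this z (z outside [8, 21]); the cone at (-1.5, 3): at t=0.012 of its height the radius interpolates to r₁+(r₂−r₁)t = 4.488, giving a regular 16-gon of that circumradius (area = (16/2)·4.488²·sin(360°/16) = 61.66 mm²); Taking the union: the regions partially overlap — summed areas 406.16 mm² minus the doubly-counted overlap 16.59 mm² gives 389.57 mm² — area = 389.57 mm². At z = 14.2: the cube is absent (z outside [0, 14]); the cone at (-2, 10): at t=0.477 of its height the radius interpolates to r₁+(r₂−r₁)t = 6.162, giving a regular 16-gon of that circumradius (area = (16/2)·6.162²·sin(360°/16) = 116.23 mm²); the cone at (-1.5, 3) contributes a regular 16-gon of circumradius 3.912 (interpolated between r1=4.5 and r2=3.5 at t=0.588) (area = (16/2)·3.912²·sin(360°/16) = 46.85 mm²); Merging all regions: the regions partially overlap — summed areas 163.08 mm² minus the doubly-counted overlap 13.66 mm² gives 149.42 mm² — area = 149.42 mm². Checking containment: at z = 14.2 the cross-section extends beyond the z = 4.7 cross-section by about 72.77 mm².

part overhangs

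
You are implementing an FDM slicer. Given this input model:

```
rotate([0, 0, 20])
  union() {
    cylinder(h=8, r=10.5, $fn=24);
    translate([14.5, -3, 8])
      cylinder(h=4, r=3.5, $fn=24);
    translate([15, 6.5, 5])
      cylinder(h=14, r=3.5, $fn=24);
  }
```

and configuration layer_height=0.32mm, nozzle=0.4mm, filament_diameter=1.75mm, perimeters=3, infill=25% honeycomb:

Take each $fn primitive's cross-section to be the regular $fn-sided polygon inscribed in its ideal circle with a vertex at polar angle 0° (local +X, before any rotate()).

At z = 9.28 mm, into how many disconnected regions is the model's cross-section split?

2

At z = 9.28 mm: the cylinder is not intersected at this z (z outside [0, 8]); the r=3.5 cylinder at (14.5, -3) gives a regular 24-gon of circumradius 3.5 (constant along its height); the cylinder at (15, 6.5): section is a regular 24-gon, circumradius r=3.5; Combining (union): the 2 present regions are separate (no shared area or edge), so areas and boundary lengths simply add and each stays a separate island — 2 connected regions; (rotated 20° about Z; rotation is an isometry so areas/perimeters/island counts are preserved). The result has 2 disconnected regions.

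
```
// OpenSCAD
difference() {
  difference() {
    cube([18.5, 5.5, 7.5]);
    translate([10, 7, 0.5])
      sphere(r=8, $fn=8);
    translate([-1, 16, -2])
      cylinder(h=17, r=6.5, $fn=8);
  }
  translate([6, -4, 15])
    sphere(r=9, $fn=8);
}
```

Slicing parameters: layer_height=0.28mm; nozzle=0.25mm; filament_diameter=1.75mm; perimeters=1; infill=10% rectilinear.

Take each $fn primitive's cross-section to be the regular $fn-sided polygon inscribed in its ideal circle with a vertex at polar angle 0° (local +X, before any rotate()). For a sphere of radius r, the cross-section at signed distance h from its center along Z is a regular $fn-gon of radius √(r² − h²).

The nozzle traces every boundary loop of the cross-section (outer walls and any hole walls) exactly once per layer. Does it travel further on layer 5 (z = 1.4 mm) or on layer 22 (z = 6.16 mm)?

layer 22 (z = 6.16 mm)

Layer 5 (z = 1.4): the cube (footprint 18.5×5.5) is included at this height (perimeter 48.00 mm); the r=8 sphere at (10, 7) slices to a regular 8-gon of circumradius 7.949 (√(r²−h²) with h=0.9 from center) (perimeter = 2·8·7.949·sin(180°/8) = 48.67 mm); the r=6.5 cylinder at (-1, 16) contributes a regular 8-gon of circumradius 6.5 (perimeter = 2·8·6.500·sin(180°/8) = 39.80 mm); Subtracting the remaining from the first: starting from the 18.5×5.5 cube, the r=8 sphere at (10, 7) partially overlaps it — only the 64.27 mm² overlap (of its 178.73 mm²) is removed, clipping the outline; the r=6.5 cylinder at (-1, 16) misses the remaining region (no effect) — boundary = 44.89 mm; the sphere at (6, -4) is absent (|z−center|=13.600 > r=9); Taking the first minus the rest: none of the subtracted shapes is present at this height, so the result so far is unchanged — boundary = 44.89 mm. So its perimeter = 44.89 mm. Layer 22 (z = 6.16): the 18.5×5.5 cube contributes its full rectangle (perimeter 48.00 mm); the sphere at (10, 7): section is a regular 8-gon, circumradius = √(r²−h²) = √(8²−5.66²) = 5.654 (perimeter = 2·8·5.654·sin(180°/8) = 34.62 mm); the cylinder at (-1, 16): section is a regular 8-gon, circumradius r=6.5 (perimeter = 2·8·6.500·sin(180°/8) = 39.80 mm); Subtracting the remaining from the first: starting from the 18.5×5.5 cube, the r=8 sphere at (10, 7) partially overlaps it — only the 29.18 mm² overlap (of its 90.41 mm²) is removed, clipping the outline; the r=6.5 cylinder at (-1, 16) misses the remaining region (no effect) — boundary = 52.00 mm; the r=9 sphere at (6, -4) contributes a regular 8-gon of circumradius √(9²−8.84²) = 1.689 (perimeter = 2·8·1.689·sin(180°/8) = 10.34 mm); Taking the first minus the rest: starting from the result so far, the r=9 sphere at (6, -4) misses the remaining region (no effect) — boundary = 52.00 mm. So its perimeter = 52.00 mm. Layer 22 is larger (52.00 vs 44.89 mm).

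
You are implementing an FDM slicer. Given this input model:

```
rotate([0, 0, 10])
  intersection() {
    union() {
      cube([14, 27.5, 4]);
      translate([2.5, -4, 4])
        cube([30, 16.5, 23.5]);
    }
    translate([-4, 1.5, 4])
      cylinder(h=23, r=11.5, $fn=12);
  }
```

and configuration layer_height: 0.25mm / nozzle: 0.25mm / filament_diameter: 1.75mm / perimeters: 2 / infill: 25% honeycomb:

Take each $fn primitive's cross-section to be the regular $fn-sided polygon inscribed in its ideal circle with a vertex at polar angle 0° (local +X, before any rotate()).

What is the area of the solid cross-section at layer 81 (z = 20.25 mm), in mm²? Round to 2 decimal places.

53.75 mm²

At z = 20.25 mm: the cube does not reach this height (z outside [0, 4]); the cube at (2.5, -4) is present — its section is the full 30×16.5 rectangle (area 495.00 mm²); Merging all regions: only the 30×16.5 cube at (2.5, -4) is present, so the union is just that shape — area = 495.00 mm²; the r=11.5 cylinder at (-4, 1.5) contributes a regular 12-gon of circumradius 11.5 (area = (12/2)·11.500²·sin(360°/12) = 396.75 mm²); After intersecting: the r=11.5 cylinder at (-4, 1.5) partially overlaps that combined region; clipping to the common part keeps 53.75 mm² — area = 53.75 mm²; (rotated 10° about Z; rotation is an isometry so areas/perimeters/island counts are preserved). Overall, the cross-section is a single solid region. Net area = 53.75 mm².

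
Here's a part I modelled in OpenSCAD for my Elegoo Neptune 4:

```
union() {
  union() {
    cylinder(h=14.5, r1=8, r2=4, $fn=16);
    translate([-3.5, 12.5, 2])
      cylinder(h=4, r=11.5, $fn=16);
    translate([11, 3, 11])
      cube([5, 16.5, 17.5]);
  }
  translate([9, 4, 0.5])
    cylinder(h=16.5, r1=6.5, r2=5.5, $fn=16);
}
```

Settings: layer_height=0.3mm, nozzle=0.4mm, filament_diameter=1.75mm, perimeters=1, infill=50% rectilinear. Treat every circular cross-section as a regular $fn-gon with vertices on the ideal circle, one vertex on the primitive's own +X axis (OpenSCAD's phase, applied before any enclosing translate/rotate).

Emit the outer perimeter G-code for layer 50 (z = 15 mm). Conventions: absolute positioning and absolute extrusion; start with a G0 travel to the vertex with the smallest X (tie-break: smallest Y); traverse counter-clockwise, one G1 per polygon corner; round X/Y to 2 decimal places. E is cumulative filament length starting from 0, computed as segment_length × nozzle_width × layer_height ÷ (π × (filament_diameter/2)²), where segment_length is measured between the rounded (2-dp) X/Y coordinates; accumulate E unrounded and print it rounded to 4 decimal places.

At z = 15 mm: the cone is absent (z outside [0, 14.5]); the cylinder at (-3.5, 12.5) does not reach this height (z outside [2, 6]); the 5×16.5 cube at (11, 3) contributes its full rectangle; Combining (union): only the 5×16.5 cube at (11, 3) is present, so the union is just that shape — 1 connected region; the cone at (9, 4) contributes a regular 16-gon of circumradius 5.621 (interpolated between r1=6.5 and r2=5.5 at t=0.879); Merging all regions: the regions partially overlap (shared area 16.86 mm²), so overlapping operands fuse into one piece — 1 connected region. The outline is a single polygon with 17 vertices. Extrusion per mm of travel: 0.4 × 0.3 / (π × 0.875²) = 0.049890. Accumulating E over each segment gives final E = 3.0274.

G0 X3.38 Y4.00 Z15.00
G1 X3.81 Y1.85 E0.1094
G1 X5.03 Y0.03 E0.2187
G1 X6.85 Y-1.19 E0.3280
G1 X9.00 Y-1.62 E0.4374
G1 X11.15 Y-1.19 E0.5468
G1 X12.97 Y0.03 E0.6561
G1 X14.19 Y1.85 E0.7654
G1 X14.42 Y3.00 E0.8239
G1 X16.00 Y3.00 E0.9028
G1 X16.00 Y19.50 E1.7259
G1 X11.00 Y19.50 E1.9754
G1 X11.00 Y9.22 E2.4883
G1 X9.00 Y9.62 E2.5900
G1 X6.85 Y9.19 E2.6994
G1 X5.03 Y7.97 E2.8087
G1 X3.81 Y6.15 E2.9180
G1 X3.38 Y4.00 E3.0274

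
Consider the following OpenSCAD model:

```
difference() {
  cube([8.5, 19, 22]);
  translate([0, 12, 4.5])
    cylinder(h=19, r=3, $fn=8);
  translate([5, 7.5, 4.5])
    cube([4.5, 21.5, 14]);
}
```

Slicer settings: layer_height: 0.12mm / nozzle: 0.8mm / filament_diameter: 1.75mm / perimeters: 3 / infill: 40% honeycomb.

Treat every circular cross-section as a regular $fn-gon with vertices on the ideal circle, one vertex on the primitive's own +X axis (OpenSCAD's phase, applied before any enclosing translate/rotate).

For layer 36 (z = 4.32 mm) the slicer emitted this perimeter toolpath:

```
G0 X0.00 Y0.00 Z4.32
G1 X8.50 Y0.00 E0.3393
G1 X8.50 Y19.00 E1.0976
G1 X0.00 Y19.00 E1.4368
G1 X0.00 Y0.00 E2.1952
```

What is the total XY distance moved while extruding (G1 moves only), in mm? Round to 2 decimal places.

Sum the Euclidean lengths of each G1 segment: total = 55.00 mm.

55.00 mm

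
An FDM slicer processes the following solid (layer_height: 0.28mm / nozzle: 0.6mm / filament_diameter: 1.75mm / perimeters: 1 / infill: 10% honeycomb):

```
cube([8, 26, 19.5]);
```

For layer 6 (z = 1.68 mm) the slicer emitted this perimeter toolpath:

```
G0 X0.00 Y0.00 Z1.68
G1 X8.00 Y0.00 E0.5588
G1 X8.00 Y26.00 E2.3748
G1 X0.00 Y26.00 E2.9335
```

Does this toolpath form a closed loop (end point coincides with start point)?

no

Start point (G0): (0.00, 0.00). End point (last G1): the path does not return to the start — open.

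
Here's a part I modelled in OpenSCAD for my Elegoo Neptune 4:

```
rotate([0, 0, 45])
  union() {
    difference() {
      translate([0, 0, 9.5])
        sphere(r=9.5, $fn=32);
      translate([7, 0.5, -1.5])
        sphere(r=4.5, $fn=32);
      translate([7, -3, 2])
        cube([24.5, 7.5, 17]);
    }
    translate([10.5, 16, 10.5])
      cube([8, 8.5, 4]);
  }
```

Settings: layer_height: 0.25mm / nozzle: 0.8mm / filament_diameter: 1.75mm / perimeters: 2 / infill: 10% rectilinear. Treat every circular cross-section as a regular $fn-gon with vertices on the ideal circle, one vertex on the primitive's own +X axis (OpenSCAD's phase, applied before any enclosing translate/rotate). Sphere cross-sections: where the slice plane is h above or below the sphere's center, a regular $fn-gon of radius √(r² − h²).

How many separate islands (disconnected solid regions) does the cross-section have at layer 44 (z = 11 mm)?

At z = 11 mm: the r=9.5 sphere slices to a regular 32-gon of circumradius 9.381 (√(r²−h²) with h=1.5 from center); the sphere at (7, 0.5) is absent (|z−center|=12.500 > r=4.5); the cube at (7, -3) (footprint 24.5×7.5) is included at this height; After the difference (first − rest): starting from the r=9.5 sphere, the 24.5×7.5 cube at (7, -3) partially overlaps it — only the 15.45 mm² overlap (of its 183.75 mm²) is removed, clipping the outline — 1 connected region; the cube at (10.5, 16) is present — its section is the full 8×8.5 rectangle; Combining (union): the 2 present regions are separate (no shared area or edge), so areas and boundary lengths simply add and each stays a separate island — 2 connected regions; (whole slice rotated 45° about Z — lengths, areas and connectivity unchanged). Overall, the cross-section has 2 separate islands. Island count = 2.

2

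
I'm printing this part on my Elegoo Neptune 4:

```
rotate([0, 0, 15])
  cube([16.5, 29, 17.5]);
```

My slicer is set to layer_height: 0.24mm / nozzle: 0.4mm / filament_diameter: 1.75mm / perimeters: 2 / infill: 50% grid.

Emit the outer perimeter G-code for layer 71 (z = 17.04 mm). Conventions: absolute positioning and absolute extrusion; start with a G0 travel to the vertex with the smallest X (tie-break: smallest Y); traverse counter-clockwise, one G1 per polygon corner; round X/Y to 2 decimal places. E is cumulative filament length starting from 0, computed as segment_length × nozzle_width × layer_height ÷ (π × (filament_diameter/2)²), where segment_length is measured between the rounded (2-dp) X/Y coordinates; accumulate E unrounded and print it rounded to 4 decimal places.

At z = 17.04 mm: the 16.5×29 cube contributes its full rectangle; (rotated 15° about Z; rotation is an isometry so areas/perimeters/island counts are preserved). The outline is a single polygon with 4 vertices. Extrusion per mm of travel: 0.4 × 0.24 / (π × 0.875²) = 0.039912. Accumulating E over each segment gives final E = 3.6321.

G0 X-7.51 Y28.01 Z17.04
G1 X0.00 Y0.00 E1.1574
G1 X15.94 Y4.27 E1.8161
G1 X8.43 Y32.28 E2.9735
G1 X-7.51 Y28.01 E3.6321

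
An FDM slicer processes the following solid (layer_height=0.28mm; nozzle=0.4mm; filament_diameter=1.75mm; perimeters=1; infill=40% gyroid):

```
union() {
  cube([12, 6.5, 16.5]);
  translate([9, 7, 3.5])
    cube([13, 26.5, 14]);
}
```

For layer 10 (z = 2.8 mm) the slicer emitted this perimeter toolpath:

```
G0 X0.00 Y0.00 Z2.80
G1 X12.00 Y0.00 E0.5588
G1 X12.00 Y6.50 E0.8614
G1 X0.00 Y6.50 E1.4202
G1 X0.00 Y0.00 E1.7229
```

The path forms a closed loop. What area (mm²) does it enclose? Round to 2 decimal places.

78.00 mm²

Apply the shoelace formula to the sequence of (X, Y) vertices; enclosed area = 78.00 mm².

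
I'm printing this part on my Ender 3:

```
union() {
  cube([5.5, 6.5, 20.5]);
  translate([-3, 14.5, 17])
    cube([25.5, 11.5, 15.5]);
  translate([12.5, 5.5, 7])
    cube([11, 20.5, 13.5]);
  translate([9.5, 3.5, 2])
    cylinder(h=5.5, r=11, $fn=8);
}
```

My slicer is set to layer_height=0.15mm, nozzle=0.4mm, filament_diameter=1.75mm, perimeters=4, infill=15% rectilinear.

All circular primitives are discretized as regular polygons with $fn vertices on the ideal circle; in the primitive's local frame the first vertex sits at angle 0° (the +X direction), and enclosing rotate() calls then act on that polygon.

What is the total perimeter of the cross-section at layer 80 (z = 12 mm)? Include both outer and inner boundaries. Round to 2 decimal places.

87.00 mm

At z = 12 mm: the 5.5×6.5 cube contributes its full rectangle (perimeter 24.00 mm); the cube at (-3, 14.5) is not intersected at this z (z outside [17, 32.5]); the cube at (12.5, 5.5) is present — its section is the full 11×20.5 rectangle (perimeter 63.00 mm); the cylinder at (9.5, 3.5) does not reach this height (z outside [2, 7.5]); Taking the union: the 2 present regions are separate (no shared area or edge), so areas and boundary lengths simply add and each stays a separate island — boundary = 87.00 mm. Overall, the cross-section has 2 separate islands. Total boundary length (outer) = 87.00 mm.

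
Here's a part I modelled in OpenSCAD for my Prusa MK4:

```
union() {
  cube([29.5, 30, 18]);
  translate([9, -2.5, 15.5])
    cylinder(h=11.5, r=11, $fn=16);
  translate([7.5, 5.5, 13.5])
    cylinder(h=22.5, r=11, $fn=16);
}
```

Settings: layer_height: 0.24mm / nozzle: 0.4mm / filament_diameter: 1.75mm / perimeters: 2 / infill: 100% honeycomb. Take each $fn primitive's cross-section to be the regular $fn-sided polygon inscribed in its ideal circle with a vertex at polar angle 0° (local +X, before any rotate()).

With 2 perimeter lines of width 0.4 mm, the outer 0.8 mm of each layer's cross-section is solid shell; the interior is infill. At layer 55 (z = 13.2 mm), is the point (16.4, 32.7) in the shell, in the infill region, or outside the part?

outside

At z = 13.2 mm: the cube is present — its section is the full 29.5×30 rectangle; the cylinder at (9, -2.5) does not reach this height (z outside [15.5, 27]); the cylinder at (7.5, 5.5) is not intersected at this z (z outside [13.5, 36]); Taking the union: only the 29.5×30 cube is present, so the union is just that shape — 1 connected region. Overall, the cross-section is a single solid region. The nearest boundary edge runs (29.50, 30.00)→(0.00, 30.00); distance from the point to it = 2.70 mm. The point is not inside any of the regions above, so it lies outside the cross-section (2.70 mm from the nearest boundary).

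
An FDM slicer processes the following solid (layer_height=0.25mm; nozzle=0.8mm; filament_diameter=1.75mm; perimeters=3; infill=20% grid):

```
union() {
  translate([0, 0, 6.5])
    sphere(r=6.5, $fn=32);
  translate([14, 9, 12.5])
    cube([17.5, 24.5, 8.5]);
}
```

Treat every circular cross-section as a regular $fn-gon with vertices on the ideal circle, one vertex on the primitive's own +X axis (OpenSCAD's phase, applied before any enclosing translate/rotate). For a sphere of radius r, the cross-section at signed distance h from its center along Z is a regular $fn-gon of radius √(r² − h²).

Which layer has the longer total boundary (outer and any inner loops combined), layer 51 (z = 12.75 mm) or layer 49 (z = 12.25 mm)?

layer 51 (z = 12.75 mm)

Layer 51 (z = 12.75): the r=6.5 sphere slices to a regular 32-gon of circumradius 1.785 (√(r²−h²) with h=6.25 from center) (perimeter = 2·32·1.785·sin(180°/32) = 11.20 mm); the cube at (14, 9) is present — its section is the full 17.5×24.5 rectangle (perimeter 84.00 mm); Taking the union: the 2 present regions are separate (no shared area or edge), so areas and boundary lengths simply add and each stays a separate island — boundary = 95.20 mm. So its perimeter = 95.20 mm. Layer 49 (z = 12.25): the r=6.5 sphere contributes a regular 32-gon of circumradius √(6.5²−5.75²) = 3.031 (perimeter = 2·32·3.031·sin(180°/32) = 19.01 mm); the cube at (14, 9) is not intersected at this z (z outside [12.5, 21]); Combining (union): only the r=6.5 sphere is present, so the union is just that shape — boundary = 19.01 mm. So its perimeter = 19.01 mm. Layer 51 is larger (95.20 vs 19.01 mm).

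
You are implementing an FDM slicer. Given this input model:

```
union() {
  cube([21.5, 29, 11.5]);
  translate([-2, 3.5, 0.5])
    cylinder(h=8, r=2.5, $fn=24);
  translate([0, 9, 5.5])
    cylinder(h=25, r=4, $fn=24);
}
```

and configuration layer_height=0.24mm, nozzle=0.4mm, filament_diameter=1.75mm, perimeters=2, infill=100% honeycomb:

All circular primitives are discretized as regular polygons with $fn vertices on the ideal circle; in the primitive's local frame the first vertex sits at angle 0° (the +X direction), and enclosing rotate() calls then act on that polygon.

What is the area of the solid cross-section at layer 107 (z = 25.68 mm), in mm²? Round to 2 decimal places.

At z = 25.68 mm: the cube is absent (z outside [0, 11.5]); the cylinder at (-2, 3.5) does not reach this height (z outside [0.5, 8.5]); the r=4 cylinder at (0, 9) gives a regular 24-gon of circumradius 4 (constant along its height) (area = (24/2)·4.000²·sin(360°/24) = 49.69 mm²); Merging all regions: only the r=4 cylinder at (0, 9) is present, so the union is just that shape — area = 49.69 mm². Overall, the cross-section is a single solid region. Net area = 49.69 mm².

49.69 mm²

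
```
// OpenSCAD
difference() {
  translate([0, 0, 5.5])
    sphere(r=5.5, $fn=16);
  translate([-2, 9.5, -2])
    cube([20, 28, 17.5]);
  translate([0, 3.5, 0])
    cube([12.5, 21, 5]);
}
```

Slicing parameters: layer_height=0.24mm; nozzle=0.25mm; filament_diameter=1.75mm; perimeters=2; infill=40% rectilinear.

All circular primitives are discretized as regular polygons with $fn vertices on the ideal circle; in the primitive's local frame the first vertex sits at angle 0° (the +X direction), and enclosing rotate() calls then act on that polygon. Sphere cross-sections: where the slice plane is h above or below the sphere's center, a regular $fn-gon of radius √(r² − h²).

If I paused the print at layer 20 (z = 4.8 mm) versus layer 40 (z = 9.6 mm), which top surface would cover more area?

Layer 20 (z = 4.8): the r=5.5 sphere contributes a regular 16-gon of circumradius √(5.5²−0.7²) = 5.455 (area = (16/2)·5.455²·sin(360°/16) = 91.11 mm²); the 20×28 cube at (-2, 9.5) contributes its full rectangle (area 560.00 mm²); the cube at (0, 3.5) (footprint 12.5×21) is included at this height (area 262.50 mm²); After the difference (first − rest): starting from the r=5.5 sphere (91.11 mm²), the 20×28 cube at (-2, 9.5) misses the remaining region (no effect); the 12.5×21 cube at (0, 3.5) partially overlaps it — only the 5.37 mm² overlap (of its 262.50 mm²) is removed, clipping the outline — area = 85.74 mm². So its area = 85.74 mm². Layer 40 (z = 9.6): the r=5.5 sphere contributes a regular 16-gon of circumradius √(5.5²−4.1²) = 3.666 (area = (16/2)·3.666²·sin(360°/16) = 41.15 mm²); the cube at (-2, 9.5) (footprint 20×28) is included at this height (area 560.00 mm²); the cube at (0, 3.5) is absent (z outside [0, 5]); After the difference (first − rest): starting from the r=5.5 sphere (41.15 mm²), the 20×28 cube at (-2, 9.5) misses the remaining region (no effect) — area = 41.15 mm². So its area = 41.15 mm². Layer 20 is larger (85.74 vs 41.15 mm²).

layer 20 (z = 4.8 mm)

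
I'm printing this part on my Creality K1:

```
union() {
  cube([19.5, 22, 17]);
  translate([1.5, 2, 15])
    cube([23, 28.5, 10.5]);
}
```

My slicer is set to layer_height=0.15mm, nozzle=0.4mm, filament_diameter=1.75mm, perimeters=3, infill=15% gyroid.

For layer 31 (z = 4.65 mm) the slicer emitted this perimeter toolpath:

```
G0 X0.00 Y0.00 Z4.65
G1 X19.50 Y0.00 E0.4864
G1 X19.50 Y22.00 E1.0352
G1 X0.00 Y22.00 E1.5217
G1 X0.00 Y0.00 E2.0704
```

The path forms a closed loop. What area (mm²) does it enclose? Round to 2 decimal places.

Apply the shoelace formula to the sequence of (X, Y) vertices; enclosed area = 429.00 mm².

429.00 mm²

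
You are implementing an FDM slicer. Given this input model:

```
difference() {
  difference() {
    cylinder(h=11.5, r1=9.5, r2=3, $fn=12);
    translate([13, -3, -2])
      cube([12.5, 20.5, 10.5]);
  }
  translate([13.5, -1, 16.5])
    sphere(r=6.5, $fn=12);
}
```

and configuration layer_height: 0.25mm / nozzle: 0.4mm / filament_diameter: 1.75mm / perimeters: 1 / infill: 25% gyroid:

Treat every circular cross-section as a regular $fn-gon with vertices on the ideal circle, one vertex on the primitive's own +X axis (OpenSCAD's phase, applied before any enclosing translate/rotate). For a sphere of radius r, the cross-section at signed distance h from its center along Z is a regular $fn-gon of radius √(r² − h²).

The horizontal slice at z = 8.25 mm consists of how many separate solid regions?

1

At z = 8.25 mm: the cone (r1=9.5→r2=3) has section circumradius 4.837 here — a regular 12-gon; the cube at (13, -3) (footprint 12.5×20.5) is included at this height; After the difference (first − rest): starting from the cone, the 12.5×20.5 cube at (13, -3) misses the remaining region (no effect) — 1 connected region; the sphere at (13.5, -1) is not intersected at this z (|z−center|=8.250 > r=6.5); After the difference (first − rest): none of the subtracted shapes is present at this height, so the result so far is unchanged — 1 connected region. The result has 1 disconnected region.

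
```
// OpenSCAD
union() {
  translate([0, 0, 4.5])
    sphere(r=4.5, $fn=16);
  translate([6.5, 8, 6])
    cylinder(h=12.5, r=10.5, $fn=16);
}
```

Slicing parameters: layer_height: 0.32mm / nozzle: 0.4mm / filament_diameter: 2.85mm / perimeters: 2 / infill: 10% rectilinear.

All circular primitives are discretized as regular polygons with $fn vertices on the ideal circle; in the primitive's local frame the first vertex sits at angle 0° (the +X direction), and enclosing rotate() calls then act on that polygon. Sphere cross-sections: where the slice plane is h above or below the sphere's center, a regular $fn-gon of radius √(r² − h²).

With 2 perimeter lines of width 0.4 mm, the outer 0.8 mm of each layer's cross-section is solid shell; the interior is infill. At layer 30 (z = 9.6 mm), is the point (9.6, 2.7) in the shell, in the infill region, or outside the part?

infill

At z = 9.6 mm: the sphere is absent (|z−center|=5.100 > r=4.5); the r=10.5 cylinder at (6.5, 8) contributes a regular 16-gon of circumradius 10.5; Combining (union): only the r=10.5 cylinder at (6.5, 8) is present, so the union is just that shape — 1 connected region. Overall, the cross-section is a single solid region. The nearest boundary edge runs (10.52, -1.70)→(13.92, 0.58); distance from the point to it = 4.17 mm. The point is inside the cross-section and 4.17 mm from the nearest boundary — more than the 0.8 mm shell width (2 × 0.4), so it's in the infill interior.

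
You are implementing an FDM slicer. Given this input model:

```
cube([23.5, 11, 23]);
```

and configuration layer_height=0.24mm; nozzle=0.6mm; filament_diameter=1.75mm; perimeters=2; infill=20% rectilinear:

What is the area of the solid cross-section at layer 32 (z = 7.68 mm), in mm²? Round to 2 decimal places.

258.50 mm²

At z = 7.68 mm: the 23.5×11 cube contributes its full rectangle (area 258.50 mm²). Overall, the cross-section is a single solid region. Net area = 258.50 mm².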